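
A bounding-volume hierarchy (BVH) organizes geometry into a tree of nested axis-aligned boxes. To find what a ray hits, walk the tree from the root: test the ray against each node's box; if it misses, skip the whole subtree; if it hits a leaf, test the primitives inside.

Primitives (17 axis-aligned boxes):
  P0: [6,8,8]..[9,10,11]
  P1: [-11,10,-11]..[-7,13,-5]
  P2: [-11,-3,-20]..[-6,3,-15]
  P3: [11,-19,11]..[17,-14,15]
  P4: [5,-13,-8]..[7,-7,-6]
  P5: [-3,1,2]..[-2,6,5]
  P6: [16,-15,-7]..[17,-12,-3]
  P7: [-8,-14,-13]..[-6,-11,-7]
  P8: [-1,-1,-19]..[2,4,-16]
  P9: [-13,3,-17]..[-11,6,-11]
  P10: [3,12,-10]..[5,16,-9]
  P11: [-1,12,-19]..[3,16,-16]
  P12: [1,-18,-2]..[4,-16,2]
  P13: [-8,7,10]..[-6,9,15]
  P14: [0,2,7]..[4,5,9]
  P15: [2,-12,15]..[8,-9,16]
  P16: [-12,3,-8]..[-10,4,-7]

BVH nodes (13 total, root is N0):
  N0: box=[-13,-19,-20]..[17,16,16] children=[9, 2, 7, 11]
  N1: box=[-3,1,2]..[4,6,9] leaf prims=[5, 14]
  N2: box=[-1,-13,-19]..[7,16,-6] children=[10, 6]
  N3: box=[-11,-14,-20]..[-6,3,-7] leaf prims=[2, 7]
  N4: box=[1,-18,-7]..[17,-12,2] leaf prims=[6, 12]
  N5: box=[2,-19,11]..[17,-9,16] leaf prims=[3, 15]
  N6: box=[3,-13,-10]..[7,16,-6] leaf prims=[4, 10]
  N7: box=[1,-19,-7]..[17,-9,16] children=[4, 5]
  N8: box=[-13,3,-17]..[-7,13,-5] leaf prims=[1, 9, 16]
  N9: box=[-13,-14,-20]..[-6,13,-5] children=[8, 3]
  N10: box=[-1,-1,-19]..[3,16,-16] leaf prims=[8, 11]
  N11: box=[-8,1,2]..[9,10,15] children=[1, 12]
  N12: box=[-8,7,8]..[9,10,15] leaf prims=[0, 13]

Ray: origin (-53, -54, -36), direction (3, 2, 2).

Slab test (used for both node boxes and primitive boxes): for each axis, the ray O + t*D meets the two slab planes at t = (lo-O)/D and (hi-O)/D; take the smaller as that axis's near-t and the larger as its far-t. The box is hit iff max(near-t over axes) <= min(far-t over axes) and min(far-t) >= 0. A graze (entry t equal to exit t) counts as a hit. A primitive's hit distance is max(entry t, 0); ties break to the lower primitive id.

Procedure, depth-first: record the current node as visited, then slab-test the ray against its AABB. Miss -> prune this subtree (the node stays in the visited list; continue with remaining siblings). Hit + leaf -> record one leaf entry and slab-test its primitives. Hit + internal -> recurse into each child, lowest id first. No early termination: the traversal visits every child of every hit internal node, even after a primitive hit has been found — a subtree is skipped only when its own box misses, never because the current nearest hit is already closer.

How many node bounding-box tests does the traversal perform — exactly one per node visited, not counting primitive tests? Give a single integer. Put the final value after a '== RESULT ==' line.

Trace the traversal:
N0 x:[40/3,70/3] y:[35/2,35] z:[8,26] -> hit [35/2,70/3], descend [2, 7, 9, 11]
  N2 x:[52/3,20] y:[41/2,35] z:[17/2,15] -> miss, prune
  N7 x:[18,70/3] y:[35/2,45/2] z:[29/2,26] -> hit [18,45/2], descend [4, 5]
    N4 x:[18,70/3] y:[18,21] z:[29/2,19] -> hit [18,19] leaf, test {P6(miss), P12@t=18}
    N5 x:[55/3,70/3] y:[35/2,45/2] z:[47/2,26] -> miss, prune
  N9 x:[40/3,47/3] y:[20,67/2] z:[8,31/2] -> miss, prune
  N11 x:[15,62/3] y:[55/2,32] z:[19,51/2] -> miss, prune

order=[0, 2, 7, 4, 5, 9, 11]  |boxes|=7  |leaves|=1  hit=P12

== RESULT ==
7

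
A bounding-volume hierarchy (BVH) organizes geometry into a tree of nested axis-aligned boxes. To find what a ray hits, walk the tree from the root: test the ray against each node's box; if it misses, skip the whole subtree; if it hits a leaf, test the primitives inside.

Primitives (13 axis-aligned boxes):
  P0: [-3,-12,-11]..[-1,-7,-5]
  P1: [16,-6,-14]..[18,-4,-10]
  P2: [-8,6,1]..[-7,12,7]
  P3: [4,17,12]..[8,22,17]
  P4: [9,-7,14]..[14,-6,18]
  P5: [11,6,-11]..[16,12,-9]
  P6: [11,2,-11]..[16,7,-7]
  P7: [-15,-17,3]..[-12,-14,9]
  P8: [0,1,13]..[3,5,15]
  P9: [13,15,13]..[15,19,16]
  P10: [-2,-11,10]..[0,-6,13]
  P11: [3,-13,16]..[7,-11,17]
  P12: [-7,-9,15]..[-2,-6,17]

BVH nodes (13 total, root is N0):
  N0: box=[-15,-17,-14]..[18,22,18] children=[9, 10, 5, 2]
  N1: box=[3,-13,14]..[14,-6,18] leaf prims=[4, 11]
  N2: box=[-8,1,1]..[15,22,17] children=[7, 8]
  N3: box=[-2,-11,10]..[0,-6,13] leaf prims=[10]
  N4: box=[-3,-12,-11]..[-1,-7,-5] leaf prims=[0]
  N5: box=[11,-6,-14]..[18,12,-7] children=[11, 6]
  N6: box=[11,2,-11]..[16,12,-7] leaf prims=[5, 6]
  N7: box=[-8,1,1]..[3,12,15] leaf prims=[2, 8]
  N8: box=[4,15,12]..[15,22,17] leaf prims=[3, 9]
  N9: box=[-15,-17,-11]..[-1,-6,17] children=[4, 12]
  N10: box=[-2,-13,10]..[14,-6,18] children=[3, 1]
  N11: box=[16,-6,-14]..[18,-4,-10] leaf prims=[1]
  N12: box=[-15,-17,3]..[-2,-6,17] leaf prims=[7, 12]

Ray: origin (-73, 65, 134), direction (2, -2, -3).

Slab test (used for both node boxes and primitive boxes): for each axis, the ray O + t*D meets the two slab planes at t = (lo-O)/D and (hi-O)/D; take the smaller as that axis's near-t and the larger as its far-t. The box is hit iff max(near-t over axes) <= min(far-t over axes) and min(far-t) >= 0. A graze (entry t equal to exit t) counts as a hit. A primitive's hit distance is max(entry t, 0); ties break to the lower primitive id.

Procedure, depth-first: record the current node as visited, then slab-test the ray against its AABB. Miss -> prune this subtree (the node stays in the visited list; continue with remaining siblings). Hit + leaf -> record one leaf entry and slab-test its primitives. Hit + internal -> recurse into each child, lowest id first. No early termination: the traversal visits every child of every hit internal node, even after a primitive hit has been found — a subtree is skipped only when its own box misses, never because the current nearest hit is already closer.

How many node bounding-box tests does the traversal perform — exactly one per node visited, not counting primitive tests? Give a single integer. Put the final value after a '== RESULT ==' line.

Walk:
N0 x:[29,91/2] y:[43/2,41] z:[116/3,148/3] -> hit [116/3,41], descend [2, 5, 9, 10]
  N2 x:[65/2,44] y:[43/2,32] z:[39,133/3] -> miss, prune
  N5 x:[42,91/2] y:[53/2,71/2] z:[47,148/3] -> miss, prune
  N9 x:[29,36] y:[71/2,41] z:[39,145/3] -> miss, prune
  N10 x:[71/2,87/2] y:[71/2,39] z:[116/3,124/3] -> hit [116/3,39], descend [1, 3]
    N1 x:[38,87/2] y:[71/2,39] z:[116/3,40] -> hit [116/3,39] leaf, test {P4(miss), P11@t=39}
    N3 x:[71/2,73/2] y:[71/2,38] z:[121/3,124/3] -> miss, prune

Summary -> nodes [0, 2, 5, 9, 10, 1, 3]; box-tests=7; leaf-entries=1; first=P11

== RESULT ==
7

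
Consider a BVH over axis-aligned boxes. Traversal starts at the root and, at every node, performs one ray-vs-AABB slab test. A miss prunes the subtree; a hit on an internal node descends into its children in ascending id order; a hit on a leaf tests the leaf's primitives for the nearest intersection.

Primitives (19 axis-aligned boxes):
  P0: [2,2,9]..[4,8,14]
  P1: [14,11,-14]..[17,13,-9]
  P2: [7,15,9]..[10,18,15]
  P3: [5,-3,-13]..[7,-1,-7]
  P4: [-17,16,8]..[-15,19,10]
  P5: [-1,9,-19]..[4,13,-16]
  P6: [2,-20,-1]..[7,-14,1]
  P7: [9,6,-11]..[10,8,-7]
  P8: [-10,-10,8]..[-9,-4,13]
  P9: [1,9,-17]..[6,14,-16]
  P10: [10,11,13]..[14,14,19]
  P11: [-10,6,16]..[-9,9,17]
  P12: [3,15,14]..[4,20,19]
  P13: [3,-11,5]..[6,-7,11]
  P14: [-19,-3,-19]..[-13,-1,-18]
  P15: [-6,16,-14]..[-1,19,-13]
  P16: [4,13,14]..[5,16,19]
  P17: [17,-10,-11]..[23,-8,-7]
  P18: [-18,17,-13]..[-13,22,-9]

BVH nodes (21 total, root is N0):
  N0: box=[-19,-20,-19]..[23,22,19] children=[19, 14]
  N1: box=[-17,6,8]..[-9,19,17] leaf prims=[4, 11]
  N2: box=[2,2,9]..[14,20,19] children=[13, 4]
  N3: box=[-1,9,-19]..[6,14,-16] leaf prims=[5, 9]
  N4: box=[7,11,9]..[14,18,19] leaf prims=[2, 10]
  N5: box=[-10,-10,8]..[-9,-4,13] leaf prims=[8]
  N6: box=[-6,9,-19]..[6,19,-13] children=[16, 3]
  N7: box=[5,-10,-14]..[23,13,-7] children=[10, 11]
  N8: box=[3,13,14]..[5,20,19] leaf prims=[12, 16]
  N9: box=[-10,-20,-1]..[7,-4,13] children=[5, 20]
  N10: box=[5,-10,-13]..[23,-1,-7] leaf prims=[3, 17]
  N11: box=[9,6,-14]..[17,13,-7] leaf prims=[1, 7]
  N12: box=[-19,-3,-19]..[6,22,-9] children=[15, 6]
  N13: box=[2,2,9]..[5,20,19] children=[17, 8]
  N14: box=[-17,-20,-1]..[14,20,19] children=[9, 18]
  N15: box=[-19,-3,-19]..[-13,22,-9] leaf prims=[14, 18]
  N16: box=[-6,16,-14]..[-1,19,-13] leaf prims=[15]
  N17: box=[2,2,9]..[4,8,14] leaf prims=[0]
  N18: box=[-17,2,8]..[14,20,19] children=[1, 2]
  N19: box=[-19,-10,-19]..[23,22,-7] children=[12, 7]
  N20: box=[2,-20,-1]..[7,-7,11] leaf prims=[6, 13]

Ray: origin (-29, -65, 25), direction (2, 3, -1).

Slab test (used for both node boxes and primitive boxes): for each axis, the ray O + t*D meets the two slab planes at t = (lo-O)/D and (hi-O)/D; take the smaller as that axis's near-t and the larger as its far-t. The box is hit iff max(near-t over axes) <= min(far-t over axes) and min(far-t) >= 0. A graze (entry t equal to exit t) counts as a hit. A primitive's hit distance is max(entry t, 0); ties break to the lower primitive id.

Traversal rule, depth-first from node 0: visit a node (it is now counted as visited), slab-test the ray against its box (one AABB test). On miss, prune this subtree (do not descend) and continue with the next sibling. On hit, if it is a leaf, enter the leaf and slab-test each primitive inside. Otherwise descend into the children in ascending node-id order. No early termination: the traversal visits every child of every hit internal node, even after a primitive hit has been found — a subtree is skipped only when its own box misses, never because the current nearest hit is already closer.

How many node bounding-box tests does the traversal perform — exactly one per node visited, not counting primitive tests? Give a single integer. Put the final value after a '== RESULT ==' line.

Traverse from the root:
N0 x:[5,26] y:[15,29] z:[6,44] -> hit [15,26], descend [14, 19]
  N14 x:[6,43/2] y:[15,85/3] z:[6,26] -> hit [15,43/2], descend [9, 18]
    N9 x:[19/2,18] y:[15,61/3] z:[12,26] -> hit [15,18], descend [5, 20]
      N5 x:[19/2,10] y:[55/3,61/3] z:[12,17] -> miss, prune
      N20 x:[31/2,18] y:[15,58/3] z:[14,26] -> hit [31/2,18] leaf, test {P6(miss), P13(miss)}
    N18 x:[6,43/2] y:[67/3,85/3] z:[6,17] -> miss, prune
  N19 x:[5,26] y:[55/3,29] z:[32,44] -> miss, prune

order=[0, 14, 9, 5, 20, 18, 19]  |boxes|=7  |leaves|=1  hit=miss

== RESULT ==
7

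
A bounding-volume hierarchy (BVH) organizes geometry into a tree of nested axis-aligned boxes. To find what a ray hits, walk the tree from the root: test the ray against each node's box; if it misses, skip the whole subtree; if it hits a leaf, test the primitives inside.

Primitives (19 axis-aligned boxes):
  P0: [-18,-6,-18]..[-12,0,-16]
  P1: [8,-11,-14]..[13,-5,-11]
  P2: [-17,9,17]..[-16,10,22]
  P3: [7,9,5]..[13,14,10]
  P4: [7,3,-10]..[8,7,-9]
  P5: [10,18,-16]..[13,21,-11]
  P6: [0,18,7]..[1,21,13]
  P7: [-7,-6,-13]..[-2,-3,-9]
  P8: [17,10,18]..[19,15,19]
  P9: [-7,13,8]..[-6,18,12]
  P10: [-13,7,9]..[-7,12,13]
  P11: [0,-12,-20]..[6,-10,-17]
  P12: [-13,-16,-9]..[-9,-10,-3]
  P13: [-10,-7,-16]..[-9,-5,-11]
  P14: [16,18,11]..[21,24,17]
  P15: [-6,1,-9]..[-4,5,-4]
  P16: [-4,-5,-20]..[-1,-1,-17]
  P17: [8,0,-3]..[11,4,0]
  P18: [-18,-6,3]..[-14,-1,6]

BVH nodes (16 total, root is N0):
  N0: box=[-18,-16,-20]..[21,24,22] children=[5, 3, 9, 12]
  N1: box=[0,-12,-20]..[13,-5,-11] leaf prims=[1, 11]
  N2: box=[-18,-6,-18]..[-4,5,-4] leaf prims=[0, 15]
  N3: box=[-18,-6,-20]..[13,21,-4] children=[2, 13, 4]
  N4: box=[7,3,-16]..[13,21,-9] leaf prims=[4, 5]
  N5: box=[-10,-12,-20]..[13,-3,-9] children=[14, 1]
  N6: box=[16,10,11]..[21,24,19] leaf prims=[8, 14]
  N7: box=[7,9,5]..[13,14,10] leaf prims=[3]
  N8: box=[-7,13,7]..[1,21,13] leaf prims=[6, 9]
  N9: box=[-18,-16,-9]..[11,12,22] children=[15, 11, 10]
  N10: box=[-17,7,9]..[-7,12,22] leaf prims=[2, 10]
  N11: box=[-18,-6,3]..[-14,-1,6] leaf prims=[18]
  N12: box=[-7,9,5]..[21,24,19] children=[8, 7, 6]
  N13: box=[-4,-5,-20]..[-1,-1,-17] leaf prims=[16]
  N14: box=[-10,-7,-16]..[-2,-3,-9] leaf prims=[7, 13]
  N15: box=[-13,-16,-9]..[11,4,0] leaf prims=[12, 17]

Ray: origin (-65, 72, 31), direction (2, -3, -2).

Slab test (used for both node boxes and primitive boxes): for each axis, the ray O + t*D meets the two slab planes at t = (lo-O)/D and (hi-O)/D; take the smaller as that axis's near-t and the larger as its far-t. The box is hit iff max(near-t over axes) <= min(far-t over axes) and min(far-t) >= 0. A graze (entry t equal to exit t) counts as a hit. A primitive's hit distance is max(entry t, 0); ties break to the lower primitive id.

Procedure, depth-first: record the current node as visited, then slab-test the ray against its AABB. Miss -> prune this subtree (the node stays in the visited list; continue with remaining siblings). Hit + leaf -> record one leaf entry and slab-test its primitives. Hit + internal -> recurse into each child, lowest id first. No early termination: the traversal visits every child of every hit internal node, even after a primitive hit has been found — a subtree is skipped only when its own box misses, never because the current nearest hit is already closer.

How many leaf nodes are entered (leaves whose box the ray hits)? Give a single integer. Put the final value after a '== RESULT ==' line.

Walk:
N0 x:[47/2,43] y:[16,88/3] z:[9/2,51/2] -> hit [47/2,51/2], descend [3, 5, 9, 12]
  N3 x:[47/2,39] y:[17,26] z:[35/2,51/2] -> hit [47/2,51/2], descend [2, 4, 13]
    N2 x:[47/2,61/2] y:[67/3,26] z:[35/2,49/2] -> hit [47/2,49/2] leaf, test {P0@t=24, P15(miss)}
    N4 x:[36,39] y:[17,23] z:[20,47/2] -> miss, prune
    N13 x:[61/2,32] y:[73/3,77/3] z:[24,51/2] -> miss, prune
  N5 x:[55/2,39] y:[25,28] z:[20,51/2] -> miss, prune
  N9 x:[47/2,38] y:[20,88/3] z:[9/2,20] -> miss, prune
  N12 x:[29,43] y:[16,21] z:[6,13] -> miss, prune

Visited [0, 3, 2, 4, 13, 5, 9, 12]. Tests: 8 box, 1 leaf. Nearest: P0.

== RESULT ==
1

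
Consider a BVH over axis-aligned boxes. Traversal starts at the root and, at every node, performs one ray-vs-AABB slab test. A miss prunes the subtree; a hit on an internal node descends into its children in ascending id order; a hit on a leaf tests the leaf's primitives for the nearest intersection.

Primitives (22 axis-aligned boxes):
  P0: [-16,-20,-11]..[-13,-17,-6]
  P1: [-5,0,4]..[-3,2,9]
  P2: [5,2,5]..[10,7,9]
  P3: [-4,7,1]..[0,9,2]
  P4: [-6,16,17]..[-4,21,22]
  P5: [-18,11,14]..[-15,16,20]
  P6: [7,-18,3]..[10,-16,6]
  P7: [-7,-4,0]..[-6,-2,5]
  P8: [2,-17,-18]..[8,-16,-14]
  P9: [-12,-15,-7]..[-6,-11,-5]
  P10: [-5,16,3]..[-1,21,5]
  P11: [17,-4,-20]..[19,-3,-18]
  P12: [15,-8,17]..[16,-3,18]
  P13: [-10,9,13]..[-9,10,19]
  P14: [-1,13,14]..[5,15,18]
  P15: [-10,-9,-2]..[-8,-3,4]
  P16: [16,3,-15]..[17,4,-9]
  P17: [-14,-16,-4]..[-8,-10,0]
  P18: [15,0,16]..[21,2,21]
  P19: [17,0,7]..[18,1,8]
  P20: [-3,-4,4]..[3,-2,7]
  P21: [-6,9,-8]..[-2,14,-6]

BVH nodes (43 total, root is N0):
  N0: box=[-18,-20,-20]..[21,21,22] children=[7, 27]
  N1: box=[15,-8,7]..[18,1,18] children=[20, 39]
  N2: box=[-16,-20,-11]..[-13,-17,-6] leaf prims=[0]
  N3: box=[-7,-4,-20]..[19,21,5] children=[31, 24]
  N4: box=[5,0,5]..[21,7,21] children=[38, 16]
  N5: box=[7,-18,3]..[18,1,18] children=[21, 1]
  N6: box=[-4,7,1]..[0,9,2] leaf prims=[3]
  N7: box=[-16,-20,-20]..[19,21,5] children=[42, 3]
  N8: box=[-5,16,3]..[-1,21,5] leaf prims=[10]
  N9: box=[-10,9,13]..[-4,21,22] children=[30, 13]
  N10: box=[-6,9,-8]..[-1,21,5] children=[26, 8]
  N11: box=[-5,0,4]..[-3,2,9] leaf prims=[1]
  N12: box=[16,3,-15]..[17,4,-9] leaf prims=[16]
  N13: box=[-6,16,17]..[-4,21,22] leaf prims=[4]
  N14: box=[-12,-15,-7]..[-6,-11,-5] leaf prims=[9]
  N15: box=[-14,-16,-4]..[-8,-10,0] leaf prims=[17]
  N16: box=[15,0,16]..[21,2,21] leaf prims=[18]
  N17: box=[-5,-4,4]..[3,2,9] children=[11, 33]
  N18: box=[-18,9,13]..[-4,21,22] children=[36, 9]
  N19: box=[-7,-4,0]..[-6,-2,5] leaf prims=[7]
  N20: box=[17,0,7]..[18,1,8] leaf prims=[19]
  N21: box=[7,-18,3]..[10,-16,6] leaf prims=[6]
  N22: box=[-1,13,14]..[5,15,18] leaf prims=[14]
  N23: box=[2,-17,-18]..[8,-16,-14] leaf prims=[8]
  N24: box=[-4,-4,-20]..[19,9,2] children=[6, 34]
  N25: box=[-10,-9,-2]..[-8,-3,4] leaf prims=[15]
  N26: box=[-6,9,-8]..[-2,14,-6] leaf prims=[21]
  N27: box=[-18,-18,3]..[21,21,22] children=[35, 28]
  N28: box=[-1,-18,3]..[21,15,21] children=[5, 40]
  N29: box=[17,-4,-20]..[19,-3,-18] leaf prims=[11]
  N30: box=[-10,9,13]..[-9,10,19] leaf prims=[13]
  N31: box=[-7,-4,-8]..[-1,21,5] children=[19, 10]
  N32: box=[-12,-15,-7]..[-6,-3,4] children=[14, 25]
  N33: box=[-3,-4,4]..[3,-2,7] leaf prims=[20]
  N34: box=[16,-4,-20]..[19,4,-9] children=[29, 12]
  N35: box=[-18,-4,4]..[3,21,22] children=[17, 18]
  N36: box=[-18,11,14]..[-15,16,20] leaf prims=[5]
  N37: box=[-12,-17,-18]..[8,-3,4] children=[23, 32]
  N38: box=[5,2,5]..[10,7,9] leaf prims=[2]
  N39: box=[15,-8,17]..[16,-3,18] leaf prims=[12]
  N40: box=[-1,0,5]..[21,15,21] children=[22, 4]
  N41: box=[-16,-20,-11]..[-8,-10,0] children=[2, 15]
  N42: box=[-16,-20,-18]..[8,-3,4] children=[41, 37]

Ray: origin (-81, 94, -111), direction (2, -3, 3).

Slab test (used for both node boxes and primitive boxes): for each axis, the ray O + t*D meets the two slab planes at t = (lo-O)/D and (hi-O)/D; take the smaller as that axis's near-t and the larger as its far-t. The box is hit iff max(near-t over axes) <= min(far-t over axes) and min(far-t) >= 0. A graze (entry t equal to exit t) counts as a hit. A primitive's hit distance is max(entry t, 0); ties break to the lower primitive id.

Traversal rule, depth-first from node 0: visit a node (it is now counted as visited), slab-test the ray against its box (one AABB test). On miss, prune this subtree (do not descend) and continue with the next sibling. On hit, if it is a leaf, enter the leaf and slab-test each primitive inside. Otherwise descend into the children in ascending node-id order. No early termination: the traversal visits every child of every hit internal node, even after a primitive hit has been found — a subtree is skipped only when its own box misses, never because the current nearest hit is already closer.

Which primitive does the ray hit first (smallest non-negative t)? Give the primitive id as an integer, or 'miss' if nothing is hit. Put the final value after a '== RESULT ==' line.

Trace the traversal:
N0 x:[63/2,51] y:[73/3,38] z:[91/3,133/3] -> hit [63/2,38], descend [7, 27]
  N7 x:[65/2,50] y:[73/3,38] z:[91/3,116/3] -> hit [65/2,38], descend [3, 42]
    N3 x:[37,50] y:[73/3,98/3] z:[91/3,116/3] -> miss, prune
    N42 x:[65/2,89/2] y:[97/3,38] z:[31,115/3] -> hit [65/2,38], descend [37, 41]
      N37 x:[69/2,89/2] y:[97/3,37] z:[31,115/3] -> hit [69/2,37], descend [23, 32]
        N23 x:[83/2,89/2] y:[110/3,37] z:[31,97/3] -> miss, prune
        N32 x:[69/2,75/2] y:[97/3,109/3] z:[104/3,115/3] -> hit [104/3,109/3], descend [14, 25]
          N14 x:[69/2,75/2] y:[35,109/3] z:[104/3,106/3] -> hit [35,106/3] leaf, test {P9@t=35}
          N25 x:[71/2,73/2] y:[97/3,103/3] z:[109/3,115/3] -> miss, prune
      N41 x:[65/2,73/2] y:[104/3,38] z:[100/3,37] -> hit [104/3,73/2], descend [2, 15]
        N2 x:[65/2,34] y:[37,38] z:[100/3,35] -> miss, prune
        N15 x:[67/2,73/2] y:[104/3,110/3] z:[107/3,37] -> hit [107/3,73/2] leaf, test {P17@t=107/3}
  N27 x:[63/2,51] y:[73/3,112/3] z:[38,133/3] -> miss, prune

Visited [0, 7, 3, 42, 37, 23, 32, 14, 25, 41, 2, 15, 27]. Tests: 13 box, 2 leaf. Nearest: P9.

== RESULT ==
9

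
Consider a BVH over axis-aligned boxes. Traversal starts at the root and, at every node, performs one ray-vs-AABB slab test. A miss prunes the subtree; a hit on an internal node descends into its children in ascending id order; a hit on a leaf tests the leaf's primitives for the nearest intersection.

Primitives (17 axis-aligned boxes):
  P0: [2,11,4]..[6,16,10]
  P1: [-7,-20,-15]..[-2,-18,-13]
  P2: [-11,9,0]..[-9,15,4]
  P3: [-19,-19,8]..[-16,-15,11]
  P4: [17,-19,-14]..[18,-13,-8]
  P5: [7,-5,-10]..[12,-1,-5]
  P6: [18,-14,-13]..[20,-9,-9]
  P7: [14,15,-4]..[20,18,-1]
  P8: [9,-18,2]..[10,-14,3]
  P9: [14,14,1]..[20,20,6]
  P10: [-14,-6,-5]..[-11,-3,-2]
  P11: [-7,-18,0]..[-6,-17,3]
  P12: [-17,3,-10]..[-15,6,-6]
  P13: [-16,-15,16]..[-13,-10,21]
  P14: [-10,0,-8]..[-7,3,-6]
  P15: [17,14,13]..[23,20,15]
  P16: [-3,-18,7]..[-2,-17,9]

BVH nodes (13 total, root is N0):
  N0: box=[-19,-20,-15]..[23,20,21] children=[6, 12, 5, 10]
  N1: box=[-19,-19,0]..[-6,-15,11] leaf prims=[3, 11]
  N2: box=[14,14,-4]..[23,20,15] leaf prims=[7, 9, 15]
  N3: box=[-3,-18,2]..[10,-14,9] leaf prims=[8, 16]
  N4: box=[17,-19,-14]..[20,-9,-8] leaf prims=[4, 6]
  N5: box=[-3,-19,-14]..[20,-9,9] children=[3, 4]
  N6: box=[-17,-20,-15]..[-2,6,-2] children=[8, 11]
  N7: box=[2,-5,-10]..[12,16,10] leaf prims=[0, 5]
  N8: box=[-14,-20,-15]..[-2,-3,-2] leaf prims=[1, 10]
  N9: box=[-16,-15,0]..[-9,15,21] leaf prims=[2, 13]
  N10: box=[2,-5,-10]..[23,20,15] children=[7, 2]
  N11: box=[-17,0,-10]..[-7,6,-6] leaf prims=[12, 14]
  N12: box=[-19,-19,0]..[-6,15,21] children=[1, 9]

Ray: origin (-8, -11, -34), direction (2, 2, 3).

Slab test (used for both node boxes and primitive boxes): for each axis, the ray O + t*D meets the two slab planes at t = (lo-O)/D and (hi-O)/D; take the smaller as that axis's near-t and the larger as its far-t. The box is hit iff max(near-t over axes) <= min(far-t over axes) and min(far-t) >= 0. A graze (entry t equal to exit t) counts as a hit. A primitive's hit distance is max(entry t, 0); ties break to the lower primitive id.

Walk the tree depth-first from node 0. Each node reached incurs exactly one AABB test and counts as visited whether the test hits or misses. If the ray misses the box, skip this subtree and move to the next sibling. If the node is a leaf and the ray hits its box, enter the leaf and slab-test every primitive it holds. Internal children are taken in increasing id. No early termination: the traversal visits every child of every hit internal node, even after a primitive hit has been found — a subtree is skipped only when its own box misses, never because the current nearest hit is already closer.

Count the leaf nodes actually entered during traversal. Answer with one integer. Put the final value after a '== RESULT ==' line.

Traverse from the root:
N0 x:[-11/2,31/2] y:[-9/2,31/2] z:[19/3,55/3] -> hit [19/3,31/2], descend [5, 6, 10, 12]
  N5 x:[5/2,14] y:[-4,1] z:[20/3,43/3] -> miss, prune
  N6 x:[-9/2,3] y:[-9/2,17/2] z:[19/3,32/3] -> miss, prune
  N10 x:[5,31/2] y:[3,31/2] z:[8,49/3] -> hit [8,31/2], descend [2, 7]
    N2 x:[11,31/2] y:[25/2,31/2] z:[10,49/3] -> hit [25/2,31/2] leaf, test {P7(miss), P9@t=25/2, P15(miss)}
    N7 x:[5,10] y:[3,27/2] z:[8,44/3] -> hit [8,10] leaf, test {P0(miss), P5(miss)}
  N12 x:[-11/2,1] y:[-4,13] z:[34/3,55/3] -> miss, prune

Visited [0, 5, 6, 10, 2, 7, 12]. Tests: 7 box, 2 leaf. Nearest: P9.

== RESULT ==
2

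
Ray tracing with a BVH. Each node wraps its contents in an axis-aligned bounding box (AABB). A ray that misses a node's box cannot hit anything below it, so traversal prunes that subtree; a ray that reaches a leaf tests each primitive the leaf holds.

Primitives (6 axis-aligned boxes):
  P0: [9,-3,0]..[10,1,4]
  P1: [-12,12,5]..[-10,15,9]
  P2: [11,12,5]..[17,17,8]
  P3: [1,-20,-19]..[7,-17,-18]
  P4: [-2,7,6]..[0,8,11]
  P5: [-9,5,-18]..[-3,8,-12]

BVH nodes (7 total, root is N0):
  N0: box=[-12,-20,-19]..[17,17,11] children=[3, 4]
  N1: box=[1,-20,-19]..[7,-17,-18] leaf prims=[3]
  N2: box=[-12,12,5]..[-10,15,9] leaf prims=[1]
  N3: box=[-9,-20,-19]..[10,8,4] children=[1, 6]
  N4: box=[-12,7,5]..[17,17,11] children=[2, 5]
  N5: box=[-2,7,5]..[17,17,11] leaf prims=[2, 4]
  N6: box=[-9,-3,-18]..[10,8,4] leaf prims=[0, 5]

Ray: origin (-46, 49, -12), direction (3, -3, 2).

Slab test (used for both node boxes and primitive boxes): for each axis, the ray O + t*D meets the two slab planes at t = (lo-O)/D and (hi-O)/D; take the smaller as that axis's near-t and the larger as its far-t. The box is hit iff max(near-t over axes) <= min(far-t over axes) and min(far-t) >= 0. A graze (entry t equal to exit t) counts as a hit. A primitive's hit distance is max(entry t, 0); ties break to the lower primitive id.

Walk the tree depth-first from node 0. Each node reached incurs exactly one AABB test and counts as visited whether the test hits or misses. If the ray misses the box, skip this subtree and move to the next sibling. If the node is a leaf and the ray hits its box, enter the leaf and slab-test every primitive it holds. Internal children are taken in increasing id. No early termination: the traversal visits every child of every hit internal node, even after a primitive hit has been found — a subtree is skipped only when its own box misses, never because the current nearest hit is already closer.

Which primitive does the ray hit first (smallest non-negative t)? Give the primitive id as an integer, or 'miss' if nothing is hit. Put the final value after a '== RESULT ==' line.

Traverse from the root:
N0 x:[34/3,21] y:[32/3,23] z:[-7/2,23/2] -> hit [34/3,23/2], descend [3, 4]
  N3 x:[37/3,56/3] y:[41/3,23] z:[-7/2,8] -> miss, prune
  N4 x:[34/3,21] y:[32/3,14] z:[17/2,23/2] -> hit [34/3,23/2], descend [2, 5]
    N2 x:[34/3,12] y:[34/3,37/3] z:[17/2,21/2] -> miss, prune
    N5 x:[44/3,21] y:[32/3,14] z:[17/2,23/2] -> miss, prune

order=[0, 3, 4, 2, 5]  |boxes|=5  |leaves|=0  hit=miss

== RESULT ==
miss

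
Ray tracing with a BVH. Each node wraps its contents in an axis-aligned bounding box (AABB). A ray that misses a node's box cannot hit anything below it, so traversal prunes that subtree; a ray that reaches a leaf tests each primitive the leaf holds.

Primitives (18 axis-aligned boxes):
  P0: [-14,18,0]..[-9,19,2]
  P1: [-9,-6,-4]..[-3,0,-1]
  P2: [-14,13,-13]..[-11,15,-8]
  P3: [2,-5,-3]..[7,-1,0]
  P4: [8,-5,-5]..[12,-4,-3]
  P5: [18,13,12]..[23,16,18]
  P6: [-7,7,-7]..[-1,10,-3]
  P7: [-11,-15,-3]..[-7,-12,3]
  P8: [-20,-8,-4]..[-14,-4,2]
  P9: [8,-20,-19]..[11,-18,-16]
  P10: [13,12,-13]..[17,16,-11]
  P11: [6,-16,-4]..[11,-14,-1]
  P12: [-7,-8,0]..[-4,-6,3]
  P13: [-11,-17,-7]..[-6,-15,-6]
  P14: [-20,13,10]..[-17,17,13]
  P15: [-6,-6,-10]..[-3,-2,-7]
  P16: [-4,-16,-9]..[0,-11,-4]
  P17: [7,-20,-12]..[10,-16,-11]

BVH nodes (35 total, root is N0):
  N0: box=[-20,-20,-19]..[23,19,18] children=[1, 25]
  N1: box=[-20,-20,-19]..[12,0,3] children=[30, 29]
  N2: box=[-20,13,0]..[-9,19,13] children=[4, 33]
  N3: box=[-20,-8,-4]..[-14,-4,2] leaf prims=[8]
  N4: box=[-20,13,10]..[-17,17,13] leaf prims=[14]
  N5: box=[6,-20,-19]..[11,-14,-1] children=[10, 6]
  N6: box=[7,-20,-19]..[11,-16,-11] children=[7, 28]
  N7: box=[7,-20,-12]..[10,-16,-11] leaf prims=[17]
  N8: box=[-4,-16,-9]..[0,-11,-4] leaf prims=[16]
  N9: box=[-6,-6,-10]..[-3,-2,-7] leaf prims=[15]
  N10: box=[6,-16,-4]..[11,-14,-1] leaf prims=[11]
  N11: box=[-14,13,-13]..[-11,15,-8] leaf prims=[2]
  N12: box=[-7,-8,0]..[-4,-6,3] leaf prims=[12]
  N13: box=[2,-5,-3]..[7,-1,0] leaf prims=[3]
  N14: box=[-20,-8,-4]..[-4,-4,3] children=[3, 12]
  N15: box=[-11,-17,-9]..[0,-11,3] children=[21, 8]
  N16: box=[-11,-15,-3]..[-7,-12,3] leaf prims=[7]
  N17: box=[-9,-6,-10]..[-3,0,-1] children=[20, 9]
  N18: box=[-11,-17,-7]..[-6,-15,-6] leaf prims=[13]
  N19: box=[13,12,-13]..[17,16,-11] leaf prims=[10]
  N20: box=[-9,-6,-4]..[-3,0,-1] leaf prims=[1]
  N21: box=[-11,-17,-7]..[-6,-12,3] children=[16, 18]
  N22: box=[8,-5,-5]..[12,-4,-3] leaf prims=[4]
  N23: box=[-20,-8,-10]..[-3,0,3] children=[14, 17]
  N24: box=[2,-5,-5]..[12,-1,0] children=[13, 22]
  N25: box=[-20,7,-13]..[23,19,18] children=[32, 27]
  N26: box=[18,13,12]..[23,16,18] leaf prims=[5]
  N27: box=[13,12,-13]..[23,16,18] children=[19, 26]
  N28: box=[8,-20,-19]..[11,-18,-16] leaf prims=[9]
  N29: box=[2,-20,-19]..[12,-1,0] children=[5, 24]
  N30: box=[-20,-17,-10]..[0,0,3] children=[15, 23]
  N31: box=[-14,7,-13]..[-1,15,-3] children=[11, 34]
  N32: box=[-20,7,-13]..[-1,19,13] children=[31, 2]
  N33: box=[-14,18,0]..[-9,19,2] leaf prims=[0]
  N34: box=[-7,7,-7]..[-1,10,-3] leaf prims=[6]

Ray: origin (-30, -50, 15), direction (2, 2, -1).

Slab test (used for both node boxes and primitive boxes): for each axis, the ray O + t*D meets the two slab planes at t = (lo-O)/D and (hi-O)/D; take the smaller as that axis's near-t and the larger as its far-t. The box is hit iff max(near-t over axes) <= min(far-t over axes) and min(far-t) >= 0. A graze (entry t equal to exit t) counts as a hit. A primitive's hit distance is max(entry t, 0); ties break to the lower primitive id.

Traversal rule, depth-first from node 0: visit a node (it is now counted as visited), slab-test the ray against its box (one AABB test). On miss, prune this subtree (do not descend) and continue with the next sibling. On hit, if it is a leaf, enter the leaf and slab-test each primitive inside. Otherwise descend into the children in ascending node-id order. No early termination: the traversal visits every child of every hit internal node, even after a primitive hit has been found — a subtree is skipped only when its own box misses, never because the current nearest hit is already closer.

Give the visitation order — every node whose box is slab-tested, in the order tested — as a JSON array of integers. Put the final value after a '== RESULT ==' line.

Traverse from the root:
N0 x:[5,53/2] y:[15,69/2] z:[-3,34] -> hit [15,53/2], descend [1, 25]
  N1 x:[5,21] y:[15,25] z:[12,34] -> hit [15,21], descend [29, 30]
    N29 x:[16,21] y:[15,49/2] z:[15,34] -> hit [16,21], descend [5, 24]
      N5 x:[18,41/2] y:[15,18] z:[16,34] -> hit [18,18], descend [6, 10]
        N6 x:[37/2,41/2] y:[15,17] z:[26,34] -> miss, prune
        N10 x:[18,41/2] y:[17,18] z:[16,19] -> hit [18,18] leaf, test {P11@t=18}
      N24 x:[16,21] y:[45/2,49/2] z:[15,20] -> miss, prune
    N30 x:[5,15] y:[33/2,25] z:[12,25] -> miss, prune
  N25 x:[5,53/2] y:[57/2,69/2] z:[-3,28] -> miss, prune

Summary -> nodes [0, 1, 29, 5, 6, 10, 24, 30, 25]; box-tests=9; leaf-entries=1; first=P11

== RESULT ==
[0, 1, 29, 5, 6, 10, 24, 30, 25]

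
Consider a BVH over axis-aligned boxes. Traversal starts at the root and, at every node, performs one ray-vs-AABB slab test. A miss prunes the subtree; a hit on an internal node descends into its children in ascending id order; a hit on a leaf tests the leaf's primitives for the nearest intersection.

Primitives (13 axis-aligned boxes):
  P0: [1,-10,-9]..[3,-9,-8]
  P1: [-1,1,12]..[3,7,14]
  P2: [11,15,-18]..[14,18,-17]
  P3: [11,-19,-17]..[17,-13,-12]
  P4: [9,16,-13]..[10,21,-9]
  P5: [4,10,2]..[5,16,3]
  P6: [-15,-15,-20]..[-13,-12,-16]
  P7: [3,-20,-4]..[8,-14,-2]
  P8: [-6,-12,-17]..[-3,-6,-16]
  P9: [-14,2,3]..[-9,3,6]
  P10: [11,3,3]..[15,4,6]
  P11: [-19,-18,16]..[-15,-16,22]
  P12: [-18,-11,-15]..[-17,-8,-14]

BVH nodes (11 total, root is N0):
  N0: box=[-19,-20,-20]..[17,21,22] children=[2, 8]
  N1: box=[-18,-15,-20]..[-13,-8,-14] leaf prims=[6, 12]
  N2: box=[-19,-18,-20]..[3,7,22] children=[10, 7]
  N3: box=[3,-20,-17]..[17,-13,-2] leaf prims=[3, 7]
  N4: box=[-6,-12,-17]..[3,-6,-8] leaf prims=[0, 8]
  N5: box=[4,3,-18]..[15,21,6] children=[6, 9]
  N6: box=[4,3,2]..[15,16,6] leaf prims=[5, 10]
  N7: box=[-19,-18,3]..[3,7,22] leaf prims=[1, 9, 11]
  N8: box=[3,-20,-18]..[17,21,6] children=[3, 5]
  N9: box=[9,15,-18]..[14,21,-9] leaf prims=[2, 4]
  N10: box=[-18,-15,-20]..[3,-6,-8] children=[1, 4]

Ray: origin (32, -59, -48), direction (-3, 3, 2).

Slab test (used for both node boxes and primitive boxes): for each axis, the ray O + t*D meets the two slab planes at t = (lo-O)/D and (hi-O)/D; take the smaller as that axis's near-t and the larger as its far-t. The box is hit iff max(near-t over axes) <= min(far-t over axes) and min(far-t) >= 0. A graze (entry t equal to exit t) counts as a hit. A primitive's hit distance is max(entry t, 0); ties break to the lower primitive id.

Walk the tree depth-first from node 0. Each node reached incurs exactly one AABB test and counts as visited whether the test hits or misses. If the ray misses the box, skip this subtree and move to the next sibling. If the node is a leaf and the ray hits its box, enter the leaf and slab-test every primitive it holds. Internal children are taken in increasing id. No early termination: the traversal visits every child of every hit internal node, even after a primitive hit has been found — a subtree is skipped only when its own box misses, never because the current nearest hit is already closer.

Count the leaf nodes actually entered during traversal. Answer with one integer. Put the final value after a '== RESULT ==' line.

Walk:
N0 x:[5,17] y:[13,80/3] z:[14,35] -> hit [14,17], descend [2, 8]
  N2 x:[29/3,17] y:[41/3,22] z:[14,35] -> hit [14,17], descend [7, 10]
    N7 x:[29/3,17] y:[41/3,22] z:[51/2,35] -> miss, prune
    N10 x:[29/3,50/3] y:[44/3,53/3] z:[14,20] -> hit [44/3,50/3], descend [1, 4]
      N1 x:[15,50/3] y:[44/3,17] z:[14,17] -> hit [15,50/3] leaf, test {P6@t=15, P12@t=33/2}
      N4 x:[29/3,38/3] y:[47/3,53/3] z:[31/2,20] -> miss, prune
  N8 x:[5,29/3] y:[13,80/3] z:[15,27] -> miss, prune

7 AABB tests over nodes [0, 2, 7, 10, 1, 4, 8]; 1 leaf entered; closest P6.

== RESULT ==
1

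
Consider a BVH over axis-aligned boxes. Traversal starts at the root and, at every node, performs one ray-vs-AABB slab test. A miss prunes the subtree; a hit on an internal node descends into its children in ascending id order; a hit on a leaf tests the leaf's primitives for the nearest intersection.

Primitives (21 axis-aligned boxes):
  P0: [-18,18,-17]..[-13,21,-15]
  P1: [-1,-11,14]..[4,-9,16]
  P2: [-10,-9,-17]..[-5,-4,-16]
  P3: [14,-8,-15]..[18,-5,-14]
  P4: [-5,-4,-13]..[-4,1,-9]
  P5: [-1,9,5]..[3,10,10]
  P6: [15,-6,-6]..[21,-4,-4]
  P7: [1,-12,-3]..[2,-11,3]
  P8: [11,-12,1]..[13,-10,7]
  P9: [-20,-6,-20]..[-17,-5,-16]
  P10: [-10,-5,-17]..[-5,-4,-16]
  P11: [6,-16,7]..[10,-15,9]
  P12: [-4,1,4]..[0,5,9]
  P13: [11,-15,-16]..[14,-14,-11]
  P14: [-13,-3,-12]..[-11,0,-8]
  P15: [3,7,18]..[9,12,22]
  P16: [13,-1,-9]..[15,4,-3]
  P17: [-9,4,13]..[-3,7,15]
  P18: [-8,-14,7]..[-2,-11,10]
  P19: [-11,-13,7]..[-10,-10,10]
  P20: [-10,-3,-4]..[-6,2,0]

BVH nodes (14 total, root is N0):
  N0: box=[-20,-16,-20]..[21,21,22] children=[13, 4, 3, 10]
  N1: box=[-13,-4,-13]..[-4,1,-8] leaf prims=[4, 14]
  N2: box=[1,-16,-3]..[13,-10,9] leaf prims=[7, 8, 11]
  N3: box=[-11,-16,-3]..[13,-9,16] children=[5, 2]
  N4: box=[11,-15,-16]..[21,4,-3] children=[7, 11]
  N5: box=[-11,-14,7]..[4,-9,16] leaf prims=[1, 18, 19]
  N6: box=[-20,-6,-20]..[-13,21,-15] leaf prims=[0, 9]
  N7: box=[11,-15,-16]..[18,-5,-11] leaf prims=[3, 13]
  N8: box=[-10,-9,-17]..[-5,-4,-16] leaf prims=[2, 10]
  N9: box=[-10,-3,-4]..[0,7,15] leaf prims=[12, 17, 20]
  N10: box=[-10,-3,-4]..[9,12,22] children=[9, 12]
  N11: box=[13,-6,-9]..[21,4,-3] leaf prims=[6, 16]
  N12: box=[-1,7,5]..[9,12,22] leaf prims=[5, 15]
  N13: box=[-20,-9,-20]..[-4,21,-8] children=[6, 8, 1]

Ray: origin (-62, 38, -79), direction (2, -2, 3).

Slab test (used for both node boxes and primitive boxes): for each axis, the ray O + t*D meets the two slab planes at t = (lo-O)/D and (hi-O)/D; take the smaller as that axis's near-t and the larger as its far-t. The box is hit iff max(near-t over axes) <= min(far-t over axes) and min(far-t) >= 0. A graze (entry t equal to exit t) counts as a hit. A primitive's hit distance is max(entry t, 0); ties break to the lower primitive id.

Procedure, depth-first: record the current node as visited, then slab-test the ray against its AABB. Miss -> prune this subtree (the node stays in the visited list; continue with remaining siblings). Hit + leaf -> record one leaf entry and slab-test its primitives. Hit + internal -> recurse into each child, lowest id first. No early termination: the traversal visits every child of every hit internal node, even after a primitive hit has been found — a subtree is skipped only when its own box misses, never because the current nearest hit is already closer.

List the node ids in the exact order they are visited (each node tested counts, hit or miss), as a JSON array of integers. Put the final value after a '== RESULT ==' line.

Trace the traversal:
N0 x:[21,83/2] y:[17/2,27] z:[59/3,101/3] -> hit [21,27], descend [3, 4, 10, 13]
  N3 x:[51/2,75/2] y:[47/2,27] z:[76/3,95/3] -> hit [51/2,27], descend [2, 5]
    N2 x:[63/2,75/2] y:[24,27] z:[76/3,88/3] -> miss, prune
    N5 x:[51/2,33] y:[47/2,26] z:[86/3,95/3] -> miss, prune
  N4 x:[73/2,83/2] y:[17,53/2] z:[21,76/3] -> miss, prune
  N10 x:[26,71/2] y:[13,41/2] z:[25,101/3] -> miss, prune
  N13 x:[21,29] y:[17/2,47/2] z:[59/3,71/3] -> hit [21,47/2], descend [1, 6, 8]
    N1 x:[49/2,29] y:[37/2,21] z:[22,71/3] -> miss, prune
    N6 x:[21,49/2] y:[17/2,22] z:[59/3,64/3] -> hit [21,64/3] leaf, test {P0(miss), P9(miss)}
    N8 x:[26,57/2] y:[21,47/2] z:[62/3,21] -> miss, prune

Summary -> nodes [0, 3, 2, 5, 4, 10, 13, 1, 6, 8]; box-tests=10; leaf-entries=1; first=miss

== RESULT ==
[0, 3, 2, 5, 4, 10, 13, 1, 6, 8]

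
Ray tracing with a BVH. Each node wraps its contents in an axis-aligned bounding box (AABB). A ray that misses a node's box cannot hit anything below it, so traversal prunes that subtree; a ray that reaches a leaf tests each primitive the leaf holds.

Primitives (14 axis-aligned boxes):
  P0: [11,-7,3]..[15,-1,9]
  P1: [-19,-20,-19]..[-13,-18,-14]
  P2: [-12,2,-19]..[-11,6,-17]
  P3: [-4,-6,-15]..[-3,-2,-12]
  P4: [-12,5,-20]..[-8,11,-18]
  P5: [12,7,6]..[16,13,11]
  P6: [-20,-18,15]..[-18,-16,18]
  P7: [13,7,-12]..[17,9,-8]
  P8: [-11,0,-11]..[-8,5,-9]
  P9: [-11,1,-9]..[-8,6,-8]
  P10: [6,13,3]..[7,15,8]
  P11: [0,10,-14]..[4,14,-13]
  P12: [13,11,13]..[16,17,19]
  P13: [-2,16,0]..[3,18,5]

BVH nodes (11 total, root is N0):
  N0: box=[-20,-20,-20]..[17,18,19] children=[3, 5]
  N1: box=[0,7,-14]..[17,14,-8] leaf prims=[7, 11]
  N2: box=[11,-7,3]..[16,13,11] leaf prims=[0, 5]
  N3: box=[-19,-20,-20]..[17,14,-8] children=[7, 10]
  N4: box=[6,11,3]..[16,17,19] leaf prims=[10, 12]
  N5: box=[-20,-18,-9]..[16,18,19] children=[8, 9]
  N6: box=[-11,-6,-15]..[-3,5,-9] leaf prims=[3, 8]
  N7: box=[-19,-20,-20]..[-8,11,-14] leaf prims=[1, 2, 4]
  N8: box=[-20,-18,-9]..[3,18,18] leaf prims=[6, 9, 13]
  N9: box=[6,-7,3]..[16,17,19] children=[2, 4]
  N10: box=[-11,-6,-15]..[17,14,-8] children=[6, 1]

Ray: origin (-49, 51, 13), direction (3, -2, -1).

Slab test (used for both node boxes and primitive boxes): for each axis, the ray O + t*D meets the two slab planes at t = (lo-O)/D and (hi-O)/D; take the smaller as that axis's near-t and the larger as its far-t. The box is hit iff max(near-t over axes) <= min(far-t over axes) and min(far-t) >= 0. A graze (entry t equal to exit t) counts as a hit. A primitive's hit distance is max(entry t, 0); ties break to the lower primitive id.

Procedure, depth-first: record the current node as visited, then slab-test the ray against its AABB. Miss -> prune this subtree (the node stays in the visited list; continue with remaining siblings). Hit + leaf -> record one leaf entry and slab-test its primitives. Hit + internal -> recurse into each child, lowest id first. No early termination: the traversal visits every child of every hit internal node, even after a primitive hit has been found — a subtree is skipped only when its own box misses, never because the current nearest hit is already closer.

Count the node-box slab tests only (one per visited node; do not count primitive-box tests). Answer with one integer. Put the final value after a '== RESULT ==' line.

Trace the traversal:
N0 x:[29/3,22] y:[33/2,71/2] z:[-6,33] -> hit [33/2,22], descend [3, 5]
  N3 x:[10,22] y:[37/2,71/2] z:[21,33] -> hit [21,22], descend [7, 10]
    N7 x:[10,41/3] y:[20,71/2] z:[27,33] -> miss, prune
    N10 x:[38/3,22] y:[37/2,57/2] z:[21,28] -> hit [21,22], descend [1, 6]
      N1 x:[49/3,22] y:[37/2,22] z:[21,27] -> hit [21,22] leaf, test {P7@t=21, P11(miss)}
      N6 x:[38/3,46/3] y:[23,57/2] z:[22,28] -> miss, prune
  N5 x:[29/3,65/3] y:[33/2,69/2] z:[-6,22] -> hit [33/2,65/3], descend [8, 9]
    N8 x:[29/3,52/3] y:[33/2,69/2] z:[-5,22] -> hit [33/2,52/3] leaf, test {P6(miss), P9(miss), P13(miss)}
    N9 x:[55/3,65/3] y:[17,29] z:[-6,10] -> miss, prune

9 AABB tests over nodes [0, 3, 7, 10, 1, 6, 5, 8, 9]; 2 leaves entered; closest P7.

== RESULT ==
9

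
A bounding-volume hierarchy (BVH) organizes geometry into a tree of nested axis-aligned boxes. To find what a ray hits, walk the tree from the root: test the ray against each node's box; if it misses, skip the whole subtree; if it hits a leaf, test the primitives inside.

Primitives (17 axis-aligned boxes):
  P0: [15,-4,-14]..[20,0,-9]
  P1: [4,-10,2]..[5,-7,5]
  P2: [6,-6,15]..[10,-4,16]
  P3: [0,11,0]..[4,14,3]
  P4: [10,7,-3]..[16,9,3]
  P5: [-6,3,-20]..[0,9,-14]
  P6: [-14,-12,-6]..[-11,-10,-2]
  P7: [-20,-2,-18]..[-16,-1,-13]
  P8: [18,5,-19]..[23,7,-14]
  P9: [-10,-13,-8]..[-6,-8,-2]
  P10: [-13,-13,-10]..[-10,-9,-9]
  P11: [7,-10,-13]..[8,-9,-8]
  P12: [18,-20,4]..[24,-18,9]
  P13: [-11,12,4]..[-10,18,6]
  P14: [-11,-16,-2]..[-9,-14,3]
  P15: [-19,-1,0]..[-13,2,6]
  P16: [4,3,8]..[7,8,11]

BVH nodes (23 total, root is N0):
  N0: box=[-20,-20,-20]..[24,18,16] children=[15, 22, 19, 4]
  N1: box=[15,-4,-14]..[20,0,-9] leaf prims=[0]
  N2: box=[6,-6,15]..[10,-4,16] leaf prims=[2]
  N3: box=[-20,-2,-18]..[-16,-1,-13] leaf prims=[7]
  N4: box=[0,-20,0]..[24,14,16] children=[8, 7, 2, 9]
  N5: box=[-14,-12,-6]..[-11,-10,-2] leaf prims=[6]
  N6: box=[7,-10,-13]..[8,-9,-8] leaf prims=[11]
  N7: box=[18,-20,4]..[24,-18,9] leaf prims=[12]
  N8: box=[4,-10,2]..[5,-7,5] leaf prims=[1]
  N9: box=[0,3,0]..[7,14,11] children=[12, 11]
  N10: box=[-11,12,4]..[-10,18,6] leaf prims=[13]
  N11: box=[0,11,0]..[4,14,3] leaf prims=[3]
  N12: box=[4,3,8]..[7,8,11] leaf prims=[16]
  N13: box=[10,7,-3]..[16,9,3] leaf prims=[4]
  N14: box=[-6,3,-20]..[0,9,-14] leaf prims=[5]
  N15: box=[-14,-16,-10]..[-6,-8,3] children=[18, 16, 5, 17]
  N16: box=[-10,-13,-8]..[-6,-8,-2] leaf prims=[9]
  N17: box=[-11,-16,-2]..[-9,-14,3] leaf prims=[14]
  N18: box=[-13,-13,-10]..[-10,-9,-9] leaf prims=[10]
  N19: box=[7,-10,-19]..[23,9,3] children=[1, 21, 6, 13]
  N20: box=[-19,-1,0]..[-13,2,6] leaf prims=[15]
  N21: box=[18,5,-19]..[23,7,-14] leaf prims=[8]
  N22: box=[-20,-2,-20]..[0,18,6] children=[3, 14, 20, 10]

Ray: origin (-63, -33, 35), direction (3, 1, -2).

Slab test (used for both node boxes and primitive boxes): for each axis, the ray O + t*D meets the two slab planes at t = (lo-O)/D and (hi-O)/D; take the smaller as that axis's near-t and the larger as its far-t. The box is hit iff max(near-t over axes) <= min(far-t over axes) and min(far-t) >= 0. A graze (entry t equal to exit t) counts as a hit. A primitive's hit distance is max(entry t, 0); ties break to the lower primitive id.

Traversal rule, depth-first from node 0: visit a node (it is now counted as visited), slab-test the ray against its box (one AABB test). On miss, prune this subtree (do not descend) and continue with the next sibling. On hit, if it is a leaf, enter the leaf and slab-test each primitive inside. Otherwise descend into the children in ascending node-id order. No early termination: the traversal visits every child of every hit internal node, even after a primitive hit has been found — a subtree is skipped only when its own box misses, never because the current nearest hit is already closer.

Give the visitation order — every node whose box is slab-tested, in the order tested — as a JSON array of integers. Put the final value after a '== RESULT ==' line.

Trace the traversal:
N0 x:[43/3,29] y:[13,51] z:[19/2,55/2] -> hit [43/3,55/2], descend [4, 15, 19, 22]
  N4 x:[21,29] y:[13,47] z:[19/2,35/2] -> miss, prune
  N15 x:[49/3,19] y:[17,25] z:[16,45/2] -> hit [17,19], descend [5, 16, 17, 18]
    N5 x:[49/3,52/3] y:[21,23] z:[37/2,41/2] -> miss, prune
    N16 x:[53/3,19] y:[20,25] z:[37/2,43/2] -> miss, prune
    N17 x:[52/3,18] y:[17,19] z:[16,37/2] -> hit [52/3,18] leaf, test {P14@t=52/3}
    N18 x:[50/3,53/3] y:[20,24] z:[22,45/2] -> miss, prune
  N19 x:[70/3,86/3] y:[23,42] z:[16,27] -> hit [70/3,27], descend [1, 6, 13, 21]
    N1 x:[26,83/3] y:[29,33] z:[22,49/2] -> miss, prune
    N6 x:[70/3,71/3] y:[23,24] z:[43/2,24] -> hit [70/3,71/3] leaf, test {P11@t=70/3}
    N13 x:[73/3,79/3] y:[40,42] z:[16,19] -> miss, prune
    N21 x:[27,86/3] y:[38,40] z:[49/2,27] -> miss, prune
  N22 x:[43/3,21] y:[31,51] z:[29/2,55/2] -> miss, prune

Visited [0, 4, 15, 5, 16, 17, 18, 19, 1, 6, 13, 21, 22]. Tests: 13 box, 2 leaf. Nearest: P14.

== RESULT ==
[0, 4, 15, 5, 16, 17, 18, 19, 1, 6, 13, 21, 22]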